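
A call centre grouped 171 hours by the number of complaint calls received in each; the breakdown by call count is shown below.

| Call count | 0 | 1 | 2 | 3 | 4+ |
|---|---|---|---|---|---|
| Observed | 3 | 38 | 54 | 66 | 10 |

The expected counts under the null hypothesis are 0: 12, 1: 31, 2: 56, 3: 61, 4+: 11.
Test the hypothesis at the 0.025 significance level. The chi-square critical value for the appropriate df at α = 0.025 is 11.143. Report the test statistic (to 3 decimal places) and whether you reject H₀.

χ² = (3−12)²/12 + (38−31)²/31 + (54−56)²/56 + (66−61)²/61 + (10−11)²/11
   = 6.7500 + 1.5806 + 0.0714 + 0.4098 + 0.0909
Sum = 8.903
df = 4. Since 8.903 < 11.143, we do not reject H₀.

8.903; do not reject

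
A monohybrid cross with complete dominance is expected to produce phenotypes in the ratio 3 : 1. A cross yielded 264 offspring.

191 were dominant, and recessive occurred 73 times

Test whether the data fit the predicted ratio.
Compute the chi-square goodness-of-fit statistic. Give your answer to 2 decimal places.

Ratio total = 4. Expected counts: 264×3/4 = 198, 264×1/4 = 66.
χ² = (191−198)²/198 + (73−66)²/66
   = 0.247 + 0.742
Sum = 0.99

0.99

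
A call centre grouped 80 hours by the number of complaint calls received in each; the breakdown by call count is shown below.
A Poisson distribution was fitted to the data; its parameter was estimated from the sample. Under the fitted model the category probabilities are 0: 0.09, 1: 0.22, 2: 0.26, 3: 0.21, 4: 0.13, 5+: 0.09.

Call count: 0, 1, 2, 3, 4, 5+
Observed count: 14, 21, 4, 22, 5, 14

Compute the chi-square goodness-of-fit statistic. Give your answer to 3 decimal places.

31.484

Expected counts E_i = n·p_i: 80×0.09 = 7.2, 80×0.22 = 17.6, 80×0.26 = 20.8, 80×0.21 = 16.8, 80×0.13 = 10.4, 80×0.09 = 7.2.
0: (14 − 7.2)²/7.2 = 46.24/7.2 = 6.4222
1: (21 − 17.6)²/17.6 = 11.56/17.6 = 0.6568
2: (4 − 20.8)²/20.8 = 282.24/20.8 = 13.5692
3: (22 − 16.8)²/16.8 = 27.04/16.8 = 1.6095
4: (5 − 10.4)²/10.4 = 29.16/10.4 = 2.8038
5+: (14 − 7.2)²/7.2 = 46.24/7.2 = 6.4222
Sum = 31.484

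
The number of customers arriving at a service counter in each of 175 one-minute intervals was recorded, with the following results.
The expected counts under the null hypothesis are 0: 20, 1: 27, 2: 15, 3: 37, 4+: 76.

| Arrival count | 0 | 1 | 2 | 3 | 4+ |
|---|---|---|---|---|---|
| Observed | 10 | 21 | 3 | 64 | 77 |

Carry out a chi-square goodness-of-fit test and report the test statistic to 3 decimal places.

0: (10 − 20)²/20 = 100/20 = 5.0000
1: (21 − 27)²/27 = 36/27 = 1.3333
2: (3 − 15)²/15 = 144/15 = 9.6000
3: (64 − 37)²/37 = 729/37 = 19.7027
4+: (77 − 76)²/76 = 1/76 = 0.0132
Sum = 35.649

35.649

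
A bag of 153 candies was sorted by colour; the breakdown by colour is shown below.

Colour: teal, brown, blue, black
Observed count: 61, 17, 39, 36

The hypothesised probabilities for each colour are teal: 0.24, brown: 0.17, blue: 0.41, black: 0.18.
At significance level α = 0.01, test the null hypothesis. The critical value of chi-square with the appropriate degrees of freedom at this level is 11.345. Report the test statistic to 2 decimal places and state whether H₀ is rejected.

Expected counts E_i = n·p_i: 153×0.24 = 36.72, 153×0.17 = 26.01, 153×0.41 = 62.73, 153×0.18 = 27.54.
teal: (61 − 36.72)²/36.72 = 589.5184/36.72 = 16.054
brown: (17 − 26.01)²/26.01 = 81.1801/26.01 = 3.121
blue: (39 − 62.73)²/62.73 = 563.1129/62.73 = 8.977
black: (36 − 27.54)²/27.54 = 71.5716/27.54 = 2.599
Sum = 30.75
df = 3. Since 30.75 > 11.345, we reject H₀.

30.75; reject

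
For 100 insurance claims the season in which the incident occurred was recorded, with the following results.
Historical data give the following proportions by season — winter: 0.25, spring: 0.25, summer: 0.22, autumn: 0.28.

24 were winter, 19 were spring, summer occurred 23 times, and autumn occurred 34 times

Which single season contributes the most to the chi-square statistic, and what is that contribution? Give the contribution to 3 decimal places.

spring, 1.440

Expected counts E_i = n·p_i: 100×0.25 = 25, 100×0.25 = 25, 100×0.22 = 22, 100×0.28 = 28.
winter: (24 − 25)²/25 = 1/25 = 0.0400
spring: (19 − 25)²/25 = 36/25 = 1.4400
summer: (23 − 22)²/22 = 1/22 = 0.0455
autumn: (34 − 28)²/28 = 36/28 = 1.2857
The largest term is for spring: 1.440.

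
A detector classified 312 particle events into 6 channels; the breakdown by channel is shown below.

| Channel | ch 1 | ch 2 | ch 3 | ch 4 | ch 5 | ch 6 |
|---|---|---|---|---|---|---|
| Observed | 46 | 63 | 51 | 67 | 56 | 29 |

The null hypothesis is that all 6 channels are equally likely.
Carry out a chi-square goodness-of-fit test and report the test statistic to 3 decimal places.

Under H₀ each category has probability 1/6, so each expected count is 312/6 = 52.
cat         O        E   (O−E)²/E
ch 1       46       52     0.6923
ch 2       63       52     2.3269
ch 3       51       52     0.0192
ch 4       67       52     4.3269
ch 5       56       52     0.3077
ch 6       29       52    10.1731
Sum = 17.846

17.846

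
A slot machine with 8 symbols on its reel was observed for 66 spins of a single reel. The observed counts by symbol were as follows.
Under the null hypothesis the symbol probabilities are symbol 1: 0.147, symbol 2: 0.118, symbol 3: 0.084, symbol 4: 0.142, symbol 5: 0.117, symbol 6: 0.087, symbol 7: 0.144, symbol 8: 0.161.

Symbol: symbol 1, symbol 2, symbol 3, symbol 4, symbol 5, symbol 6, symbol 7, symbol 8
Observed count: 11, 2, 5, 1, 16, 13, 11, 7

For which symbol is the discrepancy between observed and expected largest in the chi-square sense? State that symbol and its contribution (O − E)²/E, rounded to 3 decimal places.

symbol 6, 9.174

Expected counts E_i = n·p_i: 66×0.147 = 9.702, 66×0.118 = 7.788, 66×0.084 = 5.544, 66×0.142 = 9.372, 66×0.117 = 7.722, 66×0.087 = 5.742, 66×0.144 = 9.504, 66×0.161 = 10.626.
symbol 1: (11 − 9.702)²/9.702 = 1.684804/9.702 = 0.1737
symbol 2: (2 − 7.788)²/7.788 = 33.500944/7.788 = 4.3016
symbol 3: (5 − 5.544)²/5.544 = 0.295936/5.544 = 0.0534
symbol 4: (1 − 9.372)²/9.372 = 70.090384/9.372 = 7.4787
symbol 5: (16 − 7.722)²/7.722 = 68.525284/7.722 = 8.8740
symbol 6: (13 − 5.742)²/5.742 = 52.678564/5.742 = 9.1743
symbol 7: (11 − 9.504)²/9.504 = 2.238016/9.504 = 0.2355
symbol 8: (7 − 10.626)²/10.626 = 13.147876/10.626 = 1.2373
The largest term is for symbol 6: 9.174.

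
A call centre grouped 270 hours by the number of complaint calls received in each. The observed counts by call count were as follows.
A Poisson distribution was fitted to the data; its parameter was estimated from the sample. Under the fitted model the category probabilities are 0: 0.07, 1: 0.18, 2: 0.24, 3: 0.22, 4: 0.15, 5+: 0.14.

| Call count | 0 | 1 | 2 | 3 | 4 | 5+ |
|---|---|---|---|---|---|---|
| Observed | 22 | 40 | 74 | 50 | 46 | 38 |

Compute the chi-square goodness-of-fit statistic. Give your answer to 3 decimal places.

Expected counts E_i = n·p_i: 270×0.07 = 18.9, 270×0.18 = 48.6, 270×0.24 = 64.8, 270×0.22 = 59.4, 270×0.15 = 40.5, 270×0.14 = 37.8.
cat         O        E   (O−E)²/E
0          22     18.9     0.5085
1          40     48.6     1.5218
2          74     64.8     1.3062
3          50     59.4     1.4875
4          46     40.5     0.7469
5+         38     37.8     0.0011
Sum = 5.572

5.572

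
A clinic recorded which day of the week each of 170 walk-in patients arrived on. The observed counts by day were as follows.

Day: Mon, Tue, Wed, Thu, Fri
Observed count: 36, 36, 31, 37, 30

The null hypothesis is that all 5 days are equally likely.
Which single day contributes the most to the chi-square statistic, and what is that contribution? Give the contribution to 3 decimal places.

Under H₀ each category has probability 1/5, so each expected count is 170/5 = 34.
χ² = (36−34)²/34 + (36−34)²/34 + (31−34)²/34 + (37−34)²/34 + (30−34)²/34
   = 0.1176 + 0.1176 + 0.2647 + 0.2647 + 0.4706
The largest term is for Fri: 0.471.

Fri, 0.471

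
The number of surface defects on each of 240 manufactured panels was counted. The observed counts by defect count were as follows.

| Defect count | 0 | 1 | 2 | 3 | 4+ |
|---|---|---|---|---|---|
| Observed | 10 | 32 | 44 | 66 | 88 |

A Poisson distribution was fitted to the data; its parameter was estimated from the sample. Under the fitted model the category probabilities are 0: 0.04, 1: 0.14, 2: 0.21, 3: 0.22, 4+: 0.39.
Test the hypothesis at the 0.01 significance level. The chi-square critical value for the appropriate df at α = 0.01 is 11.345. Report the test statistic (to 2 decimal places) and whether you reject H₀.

4.54; do not reject

Expected counts E_i = n·p_i: 240×0.04 = 9.6, 240×0.14 = 33.6, 240×0.21 = 50.4, 240×0.22 = 52.8, 240×0.39 = 93.6.
cat         O        E   (O−E)²/E
0          10      9.6      0.017
1          32     33.6      0.076
2          44     50.4      0.813
3          66     52.8      3.300
4+         88     93.6      0.335
Sum = 4.54
df = 3. Since 4.54 < 11.345, we do not reject H₀.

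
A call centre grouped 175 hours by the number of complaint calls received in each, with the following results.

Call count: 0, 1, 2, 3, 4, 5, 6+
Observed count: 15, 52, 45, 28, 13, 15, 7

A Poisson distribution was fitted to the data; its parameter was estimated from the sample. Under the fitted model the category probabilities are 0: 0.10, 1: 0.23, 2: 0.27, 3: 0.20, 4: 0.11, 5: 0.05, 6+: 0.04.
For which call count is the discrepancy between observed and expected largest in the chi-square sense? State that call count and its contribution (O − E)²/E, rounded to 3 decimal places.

Expected counts E_i = n·p_i: 175×0.10 = 17.5, 175×0.23 = 40.25, 175×0.27 = 47.25, 175×0.20 = 35, 175×0.11 = 19.25, 175×0.05 = 8.75, 175×0.04 = 7.
cat         O        E   (O−E)²/E
0          15     17.5     0.3571
1          52    40.25     3.4301
2          45    47.25     0.1071
3          28       35     1.4000
4          13    19.25     2.0292
5          15     8.75     4.4643
6+          7        7     0.0000
The largest term is for 5: 4.464.

5, 4.464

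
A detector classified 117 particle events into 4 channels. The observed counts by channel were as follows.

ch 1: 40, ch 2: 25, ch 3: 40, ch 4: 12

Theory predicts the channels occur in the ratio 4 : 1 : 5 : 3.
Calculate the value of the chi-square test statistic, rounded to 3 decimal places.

37.778

Ratio total = 13. Expected counts: 117×4/13 = 36, 117×1/13 = 9, 117×5/13 = 45, 117×3/13 = 27.
ch 1: (40 − 36)²/36 = 16/36 = 0.4444
ch 2: (25 − 9)²/9 = 256/9 = 28.4444
ch 3: (40 − 45)²/45 = 25/45 = 0.5556
ch 4: (12 − 27)²/27 = 225/27 = 8.3333
Sum = 37.778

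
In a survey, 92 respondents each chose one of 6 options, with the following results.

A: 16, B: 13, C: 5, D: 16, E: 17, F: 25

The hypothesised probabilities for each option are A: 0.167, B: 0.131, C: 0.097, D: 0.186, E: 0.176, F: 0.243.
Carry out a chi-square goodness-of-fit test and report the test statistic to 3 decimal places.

2.252

Expected counts E_i = n·p_i: 92×0.167 = 15.364, 92×0.131 = 12.052, 92×0.097 = 8.924, 92×0.186 = 17.112, 92×0.176 = 16.192, 92×0.243 = 22.356.
A: (16 − 15.364)²/15.364 = 0.404496/15.364 = 0.0263
B: (13 − 12.052)²/12.052 = 0.898704/12.052 = 0.0746
C: (5 − 8.924)²/8.924 = 15.397776/8.924 = 1.7254
D: (16 − 17.112)²/17.112 = 1.236544/17.112 = 0.0723
E: (17 − 16.192)²/16.192 = 0.652864/16.192 = 0.0403
F: (25 − 22.356)²/22.356 = 6.990736/22.356 = 0.3127
Sum = 2.252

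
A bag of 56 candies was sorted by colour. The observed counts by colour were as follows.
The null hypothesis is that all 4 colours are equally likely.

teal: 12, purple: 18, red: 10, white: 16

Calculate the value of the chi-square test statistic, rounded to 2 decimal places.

2.86

Under H₀ each category has probability 1/4, so each expected count is 56/4 = 14.
cat         O        E   (O−E)²/E
teal       12       14      0.286
purple     18       14      1.143
red        10       14      1.143
white      16       14      0.286
Sum = 2.86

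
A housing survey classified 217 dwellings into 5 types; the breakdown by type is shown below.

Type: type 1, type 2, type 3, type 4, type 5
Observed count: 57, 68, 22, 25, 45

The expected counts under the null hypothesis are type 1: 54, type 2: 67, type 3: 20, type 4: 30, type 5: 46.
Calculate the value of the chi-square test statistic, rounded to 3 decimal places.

1.237

type 1: (57 − 54)²/54 = 9/54 = 0.1667
type 2: (68 − 67)²/67 = 1/67 = 0.0149
type 3: (22 − 20)²/20 = 4/20 = 0.2000
type 4: (25 − 30)²/30 = 25/30 = 0.8333
type 5: (45 − 46)²/46 = 1/46 = 0.0217
Sum = 1.237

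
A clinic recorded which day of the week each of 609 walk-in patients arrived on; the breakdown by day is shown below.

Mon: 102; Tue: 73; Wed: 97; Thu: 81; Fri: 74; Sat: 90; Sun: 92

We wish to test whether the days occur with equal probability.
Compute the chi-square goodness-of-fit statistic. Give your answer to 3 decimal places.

8.736

Expected count for each of the 7 categories: 609/7 = 87.
cat         O        E   (O−E)²/E
Mon       102       87     2.5862
Tue        73       87     2.2529
Wed        97       87     1.1494
Thu        81       87     0.4138
Fri        74       87     1.9425
Sat        90       87     0.1034
Sun        92       87     0.2874
Sum = 8.736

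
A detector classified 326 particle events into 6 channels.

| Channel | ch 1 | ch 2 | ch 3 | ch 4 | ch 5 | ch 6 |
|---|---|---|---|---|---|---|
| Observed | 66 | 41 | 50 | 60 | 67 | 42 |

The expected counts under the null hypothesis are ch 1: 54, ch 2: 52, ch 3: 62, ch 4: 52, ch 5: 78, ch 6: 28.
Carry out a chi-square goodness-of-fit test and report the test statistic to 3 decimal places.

17.098

ch 1: (66 − 54)²/54 = 144/54 = 2.6667
ch 2: (41 − 52)²/52 = 121/52 = 2.3269
ch 3: (50 − 62)²/62 = 144/62 = 2.3226
ch 4: (60 − 52)²/52 = 64/52 = 1.2308
ch 5: (67 − 78)²/78 = 121/78 = 1.5513
ch 6: (42 − 28)²/28 = 196/28 = 7.0000
Sum = 17.098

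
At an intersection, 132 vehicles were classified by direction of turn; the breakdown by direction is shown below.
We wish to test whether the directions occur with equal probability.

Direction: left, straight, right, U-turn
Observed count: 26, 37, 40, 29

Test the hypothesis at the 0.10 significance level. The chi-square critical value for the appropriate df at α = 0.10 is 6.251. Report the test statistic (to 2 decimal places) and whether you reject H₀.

Under H₀ each category has probability 1/4, so each expected count is 132/4 = 33.
left: (26 − 33)²/33 = 49/33 = 1.485
straight: (37 − 33)²/33 = 16/33 = 0.485
right: (40 − 33)²/33 = 49/33 = 1.485
U-turn: (29 − 33)²/33 = 16/33 = 0.485
Sum = 3.94
df = 3. Since 3.94 < 6.251, we do not reject H₀.

3.94; do not reject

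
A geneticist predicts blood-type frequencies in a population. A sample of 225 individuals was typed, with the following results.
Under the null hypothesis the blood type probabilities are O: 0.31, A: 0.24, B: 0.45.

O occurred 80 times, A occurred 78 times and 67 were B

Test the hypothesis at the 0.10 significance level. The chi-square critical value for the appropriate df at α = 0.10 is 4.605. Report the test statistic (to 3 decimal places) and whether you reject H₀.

23.759; reject

Expected counts E_i = n·p_i: 225×0.31 = 69.75, 225×0.24 = 54, 225×0.45 = 101.25.
cat         O        E   (O−E)²/E
O          80    69.75     1.5063
A          78       54    10.6667
B          67   101.25    11.5858
Sum = 23.759
df = 2. Since 23.759 > 4.605, we reject H₀.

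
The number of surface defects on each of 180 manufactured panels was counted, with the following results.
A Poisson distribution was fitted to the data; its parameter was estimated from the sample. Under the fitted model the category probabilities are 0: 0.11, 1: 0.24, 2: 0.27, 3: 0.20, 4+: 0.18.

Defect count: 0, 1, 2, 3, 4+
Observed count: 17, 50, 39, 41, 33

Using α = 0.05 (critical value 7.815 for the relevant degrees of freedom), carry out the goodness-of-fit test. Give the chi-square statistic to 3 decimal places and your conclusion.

4.068; do not reject

Expected counts E_i = n·p_i: 180×0.11 = 19.8, 180×0.24 = 43.2, 180×0.27 = 48.6, 180×0.20 = 36, 180×0.18 = 32.4.
χ² = (17−19.8)²/19.8 + (50−43.2)²/43.2 + (39−48.6)²/48.6 + (41−36)²/36 + (33−32.4)²/32.4
   = 0.3960 + 1.0704 + 1.8963 + 0.6944 + 0.0111
Sum = 4.068
df = 3. Since 4.068 < 7.815, we do not reject H₀.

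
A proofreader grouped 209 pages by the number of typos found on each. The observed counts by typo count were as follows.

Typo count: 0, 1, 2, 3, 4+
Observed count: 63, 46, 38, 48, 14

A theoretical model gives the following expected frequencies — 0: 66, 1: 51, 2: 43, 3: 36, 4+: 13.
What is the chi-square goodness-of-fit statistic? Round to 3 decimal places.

5.285

cat         O        E   (O−E)²/E
0          63       66     0.1364
1          46       51     0.4902
2          38       43     0.5814
3          48       36     4.0000
4+         14       13     0.0769
Sum = 5.285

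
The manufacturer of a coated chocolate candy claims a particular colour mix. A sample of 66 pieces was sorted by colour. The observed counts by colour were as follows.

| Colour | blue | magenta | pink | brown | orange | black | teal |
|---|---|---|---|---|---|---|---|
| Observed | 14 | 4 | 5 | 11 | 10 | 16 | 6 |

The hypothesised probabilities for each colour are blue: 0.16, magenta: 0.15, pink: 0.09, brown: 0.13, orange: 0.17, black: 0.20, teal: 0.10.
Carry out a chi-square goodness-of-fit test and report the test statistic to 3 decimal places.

Expected counts E_i = n·p_i: 66×0.16 = 10.56, 66×0.15 = 9.9, 66×0.09 = 5.94, 66×0.13 = 8.58, 66×0.17 = 11.22, 66×0.20 = 13.2, 66×0.10 = 6.6.
blue: (14 − 10.56)²/10.56 = 11.8336/10.56 = 1.1206
magenta: (4 − 9.9)²/9.9 = 34.81/9.9 = 3.5162
pink: (5 − 5.94)²/5.94 = 0.8836/5.94 = 0.1488
brown: (11 − 8.58)²/8.58 = 5.8564/8.58 = 0.6826
orange: (10 − 11.22)²/11.22 = 1.4884/11.22 = 0.1327
black: (16 − 13.2)²/13.2 = 7.84/13.2 = 0.5939
teal: (6 − 6.6)²/6.6 = 0.36/6.6 = 0.0545
Sum = 6.249

6.249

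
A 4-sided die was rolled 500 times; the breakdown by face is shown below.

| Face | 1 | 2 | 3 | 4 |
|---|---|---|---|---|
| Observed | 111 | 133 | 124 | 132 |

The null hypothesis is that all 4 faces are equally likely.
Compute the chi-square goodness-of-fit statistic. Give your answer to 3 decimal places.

Under H₀ each category has probability 1/4, so each expected count is 500/4 = 125.
cat         O        E   (O−E)²/E
1         111      125     1.5680
2         133      125     0.5120
3         124      125     0.0080
4         132      125     0.3920
Sum = 2.480

2.480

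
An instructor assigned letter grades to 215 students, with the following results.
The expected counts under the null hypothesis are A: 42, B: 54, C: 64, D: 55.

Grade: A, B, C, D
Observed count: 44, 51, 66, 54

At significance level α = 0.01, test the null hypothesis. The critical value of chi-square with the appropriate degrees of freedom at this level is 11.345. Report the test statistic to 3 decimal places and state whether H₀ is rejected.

A: (44 − 42)²/42 = 4/42 = 0.0952
B: (51 − 54)²/54 = 9/54 = 0.1667
C: (66 − 64)²/64 = 4/64 = 0.0625
D: (54 − 55)²/55 = 1/55 = 0.0182
Sum = 0.343
df = 3. Since 0.343 < 11.345, we do not reject H₀.

0.343; do not reject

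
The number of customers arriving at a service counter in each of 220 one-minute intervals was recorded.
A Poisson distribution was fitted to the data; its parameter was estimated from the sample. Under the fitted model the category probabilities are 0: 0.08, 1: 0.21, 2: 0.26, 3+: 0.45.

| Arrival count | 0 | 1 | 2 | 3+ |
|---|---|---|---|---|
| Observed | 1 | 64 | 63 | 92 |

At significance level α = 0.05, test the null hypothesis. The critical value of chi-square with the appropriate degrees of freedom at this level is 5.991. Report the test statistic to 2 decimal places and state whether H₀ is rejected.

Expected counts E_i = n·p_i: 220×0.08 = 17.6, 220×0.21 = 46.2, 220×0.26 = 57.2, 220×0.45 = 99.
χ² = (1−17.6)²/17.6 + (64−46.2)²/46.2 + (63−57.2)²/57.2 + (92−99)²/99
   = 15.657 + 6.858 + 0.588 + 0.495
Sum = 23.60
df = 2. Since 23.60 > 5.991, we reject H₀.

23.60; reject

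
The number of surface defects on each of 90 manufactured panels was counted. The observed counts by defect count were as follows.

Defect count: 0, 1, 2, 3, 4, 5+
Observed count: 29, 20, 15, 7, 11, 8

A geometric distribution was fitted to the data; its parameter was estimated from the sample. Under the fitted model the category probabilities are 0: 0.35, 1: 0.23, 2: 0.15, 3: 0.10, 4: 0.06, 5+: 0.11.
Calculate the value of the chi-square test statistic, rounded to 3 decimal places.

7.005

Expected counts E_i = n·p_i: 90×0.35 = 31.5, 90×0.23 = 20.7, 90×0.15 = 13.5, 90×0.10 = 9, 90×0.06 = 5.4, 90×0.11 = 9.9.
χ² = (29−31.5)²/31.5 + (20−20.7)²/20.7 + (15−13.5)²/13.5 + (7−9)²/9 + (11−5.4)²/5.4 + (8−9.9)²/9.9
   = 0.1984 + 0.0237 + 0.1667 + 0.4444 + 5.8074 + 0.3646
Sum = 7.005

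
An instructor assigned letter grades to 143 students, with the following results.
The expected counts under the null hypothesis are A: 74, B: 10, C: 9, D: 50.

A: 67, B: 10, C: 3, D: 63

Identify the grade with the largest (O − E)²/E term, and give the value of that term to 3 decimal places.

χ² = (67−74)²/74 + (10−10)²/10 + (3−9)²/9 + (63−50)²/50
   = 0.6622 + 0.0000 + 4.0000 + 3.3800
The largest term is for C: 4.000.

C, 4.000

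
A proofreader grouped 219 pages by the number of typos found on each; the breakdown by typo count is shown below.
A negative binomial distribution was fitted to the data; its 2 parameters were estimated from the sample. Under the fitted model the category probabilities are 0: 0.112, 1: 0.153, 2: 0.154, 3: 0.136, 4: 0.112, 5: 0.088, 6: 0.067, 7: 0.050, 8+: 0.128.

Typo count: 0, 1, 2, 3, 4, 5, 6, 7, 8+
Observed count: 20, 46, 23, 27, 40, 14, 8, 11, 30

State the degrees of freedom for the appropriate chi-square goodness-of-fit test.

6

There are k = 9 categories and 2 parameters estimated from the data, so df = 9 − 1 − 2 = 6.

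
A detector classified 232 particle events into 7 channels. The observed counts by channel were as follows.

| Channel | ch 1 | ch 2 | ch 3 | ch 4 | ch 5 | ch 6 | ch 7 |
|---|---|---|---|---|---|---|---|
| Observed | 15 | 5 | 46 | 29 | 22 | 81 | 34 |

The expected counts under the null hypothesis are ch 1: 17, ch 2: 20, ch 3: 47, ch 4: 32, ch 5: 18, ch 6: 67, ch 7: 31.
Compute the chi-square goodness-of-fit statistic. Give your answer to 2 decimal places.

15.89

χ² = (15−17)²/17 + (5−20)²/20 + (46−47)²/47 + (29−32)²/32 + (22−18)²/18 + (81−67)²/67 + (34−31)²/31
   = 0.235 + 11.250 + 0.021 + 0.281 + 0.889 + 2.925 + 0.290
Sum = 15.89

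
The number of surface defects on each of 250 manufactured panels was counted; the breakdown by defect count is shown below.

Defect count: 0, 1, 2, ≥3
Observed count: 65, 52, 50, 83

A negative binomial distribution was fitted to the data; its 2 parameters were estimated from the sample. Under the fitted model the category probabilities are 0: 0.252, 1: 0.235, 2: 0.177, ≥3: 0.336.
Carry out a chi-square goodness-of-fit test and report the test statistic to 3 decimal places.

1.598

Expected counts E_i = n·p_i: 250×0.252 = 63, 250×0.235 = 58.75, 250×0.177 = 44.25, 250×0.336 = 84.
cat         O        E   (O−E)²/E
0          65       63     0.0635
1          52    58.75     0.7755
2          50    44.25     0.7472
≥3         83       84     0.0119
Sum = 1.598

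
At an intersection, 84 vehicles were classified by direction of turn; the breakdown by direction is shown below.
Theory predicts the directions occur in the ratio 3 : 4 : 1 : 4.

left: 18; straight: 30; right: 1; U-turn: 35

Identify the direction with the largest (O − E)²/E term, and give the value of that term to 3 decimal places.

Ratio total = 12. Expected counts: 84×3/12 = 21, 84×4/12 = 28, 84×1/12 = 7, 84×4/12 = 28.
left: (18 − 21)²/21 = 9/21 = 0.4286
straight: (30 − 28)²/28 = 4/28 = 0.1429
right: (1 − 7)²/7 = 36/7 = 5.1429
U-turn: (35 − 28)²/28 = 49/28 = 1.7500
The largest term is for right: 5.143.

right, 5.143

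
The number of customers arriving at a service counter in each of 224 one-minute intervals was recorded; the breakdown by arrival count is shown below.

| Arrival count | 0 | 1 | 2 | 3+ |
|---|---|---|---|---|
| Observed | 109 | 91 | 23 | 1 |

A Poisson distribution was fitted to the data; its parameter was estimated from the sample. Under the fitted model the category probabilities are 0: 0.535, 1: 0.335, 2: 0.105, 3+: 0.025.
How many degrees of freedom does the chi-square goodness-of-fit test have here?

2

There are k = 4 categories and 1 parameter estimated from the data, so df = 4 − 1 − 1 = 2.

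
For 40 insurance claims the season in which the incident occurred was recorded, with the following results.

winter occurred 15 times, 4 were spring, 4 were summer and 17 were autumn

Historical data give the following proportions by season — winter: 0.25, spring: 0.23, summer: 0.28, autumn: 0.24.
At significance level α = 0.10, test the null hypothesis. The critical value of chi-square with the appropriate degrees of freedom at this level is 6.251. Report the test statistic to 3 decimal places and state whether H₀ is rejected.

Expected counts E_i = n·p_i: 40×0.25 = 10, 40×0.23 = 9.2, 40×0.28 = 11.2, 40×0.24 = 9.6.
cat         O        E   (O−E)²/E
winter     15       10     2.5000
spring      4      9.2     2.9391
summer      4     11.2     4.6286
autumn     17      9.6     5.7042
Sum = 15.772
df = 3. Since 15.772 > 6.251, we reject H₀.

15.772; reject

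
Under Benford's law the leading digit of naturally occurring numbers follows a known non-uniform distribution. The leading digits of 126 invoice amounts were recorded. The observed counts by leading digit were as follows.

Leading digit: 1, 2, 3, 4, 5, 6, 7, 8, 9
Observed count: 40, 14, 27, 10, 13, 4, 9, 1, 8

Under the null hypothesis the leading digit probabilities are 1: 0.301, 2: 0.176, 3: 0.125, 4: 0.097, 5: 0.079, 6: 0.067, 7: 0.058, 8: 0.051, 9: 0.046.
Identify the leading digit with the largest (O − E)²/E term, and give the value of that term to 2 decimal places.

3, 8.04

Expected counts E_i = n·p_i: 126×0.301 = 37.926, 126×0.176 = 22.176, 126×0.125 = 15.75, 126×0.097 = 12.222, 126×0.079 = 9.954, 126×0.067 = 8.442, 126×0.058 = 7.308, 126×0.051 = 6.426, 126×0.046 = 5.796.
cat         O        E   (O−E)²/E
1          40   37.926      0.113
2          14   22.176      3.014
3          27    15.75      8.036
4          10   12.222      0.404
5          13    9.954      0.932
6           4    8.442      2.337
7           9    7.308      0.392
8           1    6.426      4.582
9           8    5.796      0.838
The largest term is for 3: 8.04.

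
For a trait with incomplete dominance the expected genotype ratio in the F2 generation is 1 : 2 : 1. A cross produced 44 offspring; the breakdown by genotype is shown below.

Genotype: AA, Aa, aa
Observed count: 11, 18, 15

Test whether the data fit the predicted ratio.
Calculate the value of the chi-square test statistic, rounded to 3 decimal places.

Ratio total = 4. Expected counts: 44×1/4 = 11, 44×2/4 = 22, 44×1/4 = 11.
χ² = (11−11)²/11 + (18−22)²/22 + (15−11)²/11
   = 0.0000 + 0.7273 + 1.4545
Sum = 2.182

2.182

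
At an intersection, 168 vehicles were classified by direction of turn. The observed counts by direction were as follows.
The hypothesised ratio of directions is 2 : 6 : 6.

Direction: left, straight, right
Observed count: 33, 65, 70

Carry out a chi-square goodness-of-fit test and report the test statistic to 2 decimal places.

4.11

Ratio total = 14. Expected counts: 168×2/14 = 24, 168×6/14 = 72, 168×6/14 = 72.
χ² = (33−24)²/24 + (65−72)²/72 + (70−72)²/72
   = 3.375 + 0.681 + 0.056
Sum = 4.11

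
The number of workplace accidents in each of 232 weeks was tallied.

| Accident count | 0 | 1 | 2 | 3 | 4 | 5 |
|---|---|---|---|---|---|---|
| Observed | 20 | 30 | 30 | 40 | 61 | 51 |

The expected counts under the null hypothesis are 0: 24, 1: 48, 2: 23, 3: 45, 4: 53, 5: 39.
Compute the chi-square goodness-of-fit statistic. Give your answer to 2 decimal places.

15.00

χ² = (20−24)²/24 + (30−48)²/48 + (30−23)²/23 + (40−45)²/45 + (61−53)²/53 + (51−39)²/39
   = 0.667 + 6.750 + 2.130 + 0.556 + 1.208 + 3.692
Sum = 15.00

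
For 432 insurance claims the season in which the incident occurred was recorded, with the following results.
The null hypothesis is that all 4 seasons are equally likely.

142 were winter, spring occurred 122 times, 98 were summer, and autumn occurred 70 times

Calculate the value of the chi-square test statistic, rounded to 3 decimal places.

Expected count for each of the 4 categories: 432/4 = 108.
winter: (142 − 108)²/108 = 1156/108 = 10.7037
spring: (122 − 108)²/108 = 196/108 = 1.8148
summer: (98 − 108)²/108 = 100/108 = 0.9259
autumn: (70 − 108)²/108 = 1444/108 = 13.3704
Sum = 26.815

26.815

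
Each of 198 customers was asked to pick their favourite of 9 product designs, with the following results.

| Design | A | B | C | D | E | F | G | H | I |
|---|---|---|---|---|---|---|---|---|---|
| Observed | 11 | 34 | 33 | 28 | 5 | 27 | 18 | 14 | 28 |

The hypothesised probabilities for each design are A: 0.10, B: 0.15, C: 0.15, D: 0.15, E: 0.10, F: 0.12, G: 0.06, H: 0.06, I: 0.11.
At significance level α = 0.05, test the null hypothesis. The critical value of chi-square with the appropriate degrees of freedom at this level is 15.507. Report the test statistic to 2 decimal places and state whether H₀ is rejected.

21.81; reject

Expected counts E_i = n·p_i: 198×0.10 = 19.8, 198×0.15 = 29.7, 198×0.15 = 29.7, 198×0.15 = 29.7, 198×0.10 = 19.8, 198×0.12 = 23.76, 198×0.06 = 11.88, 198×0.06 = 11.88, 198×0.11 = 21.78.
A: (11 − 19.8)²/19.8 = 77.44/19.8 = 3.911
B: (34 − 29.7)²/29.7 = 18.49/29.7 = 0.623
C: (33 − 29.7)²/29.7 = 10.89/29.7 = 0.367
D: (28 − 29.7)²/29.7 = 2.89/29.7 = 0.097
E: (5 − 19.8)²/19.8 = 219.04/19.8 = 11.063
F: (27 − 23.76)²/23.76 = 10.4976/23.76 = 0.442
G: (18 − 11.88)²/11.88 = 37.4544/11.88 = 3.153
H: (14 − 11.88)²/11.88 = 4.4944/11.88 = 0.378
I: (28 − 21.78)²/21.78 = 38.6884/21.78 = 1.776
Sum = 21.81
df = 8. Since 21.81 > 15.507, we reject H₀.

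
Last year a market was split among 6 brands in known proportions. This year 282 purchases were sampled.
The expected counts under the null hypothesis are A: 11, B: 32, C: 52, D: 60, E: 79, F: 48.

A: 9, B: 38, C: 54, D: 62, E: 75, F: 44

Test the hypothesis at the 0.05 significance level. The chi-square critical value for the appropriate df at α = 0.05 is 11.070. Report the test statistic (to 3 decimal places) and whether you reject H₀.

2.168; do not reject

χ² = (9−11)²/11 + (38−32)²/32 + (54−52)²/52 + (62−60)²/60 + (75−79)²/79 + (44−48)²/48
   = 0.3636 + 1.1250 + 0.0769 + 0.0667 + 0.2025 + 0.3333
Sum = 2.168
df = 5. Since 2.168 < 11.070, we do not reject H₀.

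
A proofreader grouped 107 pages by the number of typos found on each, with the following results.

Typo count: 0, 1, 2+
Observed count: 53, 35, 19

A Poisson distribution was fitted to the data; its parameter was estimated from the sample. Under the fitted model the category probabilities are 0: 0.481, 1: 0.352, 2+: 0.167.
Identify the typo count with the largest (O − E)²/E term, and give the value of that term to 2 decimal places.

1, 0.19

Expected counts E_i = n·p_i: 107×0.481 = 51.467, 107×0.352 = 37.664, 107×0.167 = 17.869.
cat         O        E   (O−E)²/E
0          53   51.467      0.046
1          35   37.664      0.188
2+         19   17.869      0.072
The largest term is for 1: 0.19.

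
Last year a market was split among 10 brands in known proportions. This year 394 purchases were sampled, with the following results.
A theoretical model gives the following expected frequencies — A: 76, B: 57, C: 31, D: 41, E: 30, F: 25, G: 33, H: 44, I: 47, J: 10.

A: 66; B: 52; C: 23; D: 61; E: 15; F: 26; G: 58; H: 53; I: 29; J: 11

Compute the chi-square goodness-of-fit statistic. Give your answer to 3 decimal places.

48.889

χ² = (66−76)²/76 + (52−57)²/57 + (23−31)²/31 + (61−41)²/41 + (15−30)²/30 + (26−25)²/25 + (58−33)²/33 + (53−44)²/44 + (29−47)²/47 + (11−10)²/10
   = 1.3158 + 0.4386 + 2.0645 + 9.7561 + 7.5000 + 0.0400 + 18.9394 + 1.8409 + 6.8936 + 0.1000
Sum = 48.889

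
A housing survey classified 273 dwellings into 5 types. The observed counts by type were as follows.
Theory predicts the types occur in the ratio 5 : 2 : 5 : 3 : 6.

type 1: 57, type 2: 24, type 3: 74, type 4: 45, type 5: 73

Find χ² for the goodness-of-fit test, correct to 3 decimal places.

3.628

Ratio total = 21. Expected counts: 273×5/21 = 65, 273×2/21 = 26, 273×5/21 = 65, 273×3/21 = 39, 273×6/21 = 78.
cat         O        E   (O−E)²/E
type 1     57       65     0.9846
type 2     24       26     0.1538
type 3     74       65     1.2462
type 4     45       39     0.9231
type 5     73       78     0.3205
Sum = 3.628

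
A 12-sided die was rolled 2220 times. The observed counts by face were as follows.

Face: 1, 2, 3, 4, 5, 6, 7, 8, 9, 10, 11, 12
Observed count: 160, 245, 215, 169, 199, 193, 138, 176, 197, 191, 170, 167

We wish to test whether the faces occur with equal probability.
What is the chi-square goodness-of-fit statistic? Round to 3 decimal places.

46.811

Under H₀ each category has probability 1/12, so each expected count is 2220/12 = 185.
1: (160 − 185)²/185 = 625/185 = 3.3784
2: (245 − 185)²/185 = 3600/185 = 19.4595
3: (215 − 185)²/185 = 900/185 = 4.8649
4: (169 − 185)²/185 = 256/185 = 1.3838
5: (199 − 185)²/185 = 196/185 = 1.0595
6: (193 − 185)²/185 = 64/185 = 0.3459
7: (138 − 185)²/185 = 2209/185 = 11.9405
8: (176 − 185)²/185 = 81/185 = 0.4378
9: (197 − 185)²/185 = 144/185 = 0.7784
10: (191 − 185)²/185 = 36/185 = 0.1946
11: (170 − 185)²/185 = 225/185 = 1.2162
12: (167 − 185)²/185 = 324/185 = 1.7514
Sum = 46.811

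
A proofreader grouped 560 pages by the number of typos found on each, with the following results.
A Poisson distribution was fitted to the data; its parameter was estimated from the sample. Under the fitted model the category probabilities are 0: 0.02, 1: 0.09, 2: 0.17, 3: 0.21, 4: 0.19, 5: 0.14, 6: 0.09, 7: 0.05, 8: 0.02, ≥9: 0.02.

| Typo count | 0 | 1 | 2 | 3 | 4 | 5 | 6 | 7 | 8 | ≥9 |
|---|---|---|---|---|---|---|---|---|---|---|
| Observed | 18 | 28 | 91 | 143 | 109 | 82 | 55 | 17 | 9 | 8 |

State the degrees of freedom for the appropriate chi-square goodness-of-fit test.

There are k = 10 categories and 1 parameter estimated from the data, so df = 10 − 1 − 1 = 8.

8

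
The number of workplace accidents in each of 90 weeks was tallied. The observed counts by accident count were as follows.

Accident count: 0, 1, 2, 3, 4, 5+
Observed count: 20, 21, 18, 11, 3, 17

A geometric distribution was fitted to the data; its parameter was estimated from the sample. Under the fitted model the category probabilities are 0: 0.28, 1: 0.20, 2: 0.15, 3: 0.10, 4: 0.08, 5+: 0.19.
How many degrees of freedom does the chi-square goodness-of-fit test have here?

4

There are k = 6 categories and 1 parameter estimated from the data, so df = 6 − 1 − 1 = 4.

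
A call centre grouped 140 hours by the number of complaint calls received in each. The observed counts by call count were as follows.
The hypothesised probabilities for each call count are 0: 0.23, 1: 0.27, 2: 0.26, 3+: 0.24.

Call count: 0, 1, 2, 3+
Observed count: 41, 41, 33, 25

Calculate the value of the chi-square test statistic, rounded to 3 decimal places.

5.195

Expected counts E_i = n·p_i: 140×0.23 = 32.2, 140×0.27 = 37.8, 140×0.26 = 36.4, 140×0.24 = 33.6.
cat         O        E   (O−E)²/E
0          41     32.2     2.4050
1          41     37.8     0.2709
2          33     36.4     0.3176
3+         25     33.6     2.2012
Sum = 5.195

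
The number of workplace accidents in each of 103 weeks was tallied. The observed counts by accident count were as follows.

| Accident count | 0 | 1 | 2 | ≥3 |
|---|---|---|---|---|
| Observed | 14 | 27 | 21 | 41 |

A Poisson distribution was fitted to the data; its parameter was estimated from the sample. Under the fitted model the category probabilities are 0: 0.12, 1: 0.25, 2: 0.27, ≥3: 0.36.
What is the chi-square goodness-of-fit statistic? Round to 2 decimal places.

Expected counts E_i = n·p_i: 103×0.12 = 12.36, 103×0.25 = 25.75, 103×0.27 = 27.81, 103×0.36 = 37.08.
0: (14 − 12.36)²/12.36 = 2.6896/12.36 = 0.218
1: (27 − 25.75)²/25.75 = 1.5625/25.75 = 0.061
2: (21 − 27.81)²/27.81 = 46.3761/27.81 = 1.668
≥3: (41 − 37.08)²/37.08 = 15.3664/37.08 = 0.414
Sum = 2.36

2.36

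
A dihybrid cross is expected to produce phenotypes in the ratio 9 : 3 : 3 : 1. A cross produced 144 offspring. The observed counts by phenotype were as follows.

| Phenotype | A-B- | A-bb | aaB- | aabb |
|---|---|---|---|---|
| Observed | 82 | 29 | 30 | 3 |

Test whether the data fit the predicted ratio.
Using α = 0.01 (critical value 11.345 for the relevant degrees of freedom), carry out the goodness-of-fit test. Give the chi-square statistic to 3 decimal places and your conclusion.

4.494; do not reject

Ratio total = 16. Expected counts: 144×9/16 = 81, 144×3/16 = 27, 144×3/16 = 27, 144×1/16 = 9.
cat         O        E   (O−E)²/E
A-B-       82       81     0.0123
A-bb       29       27     0.1481
aaB-       30       27     0.3333
aabb        3        9     4.0000
Sum = 4.494
df = 3. Since 4.494 < 11.345, we do not reject H₀.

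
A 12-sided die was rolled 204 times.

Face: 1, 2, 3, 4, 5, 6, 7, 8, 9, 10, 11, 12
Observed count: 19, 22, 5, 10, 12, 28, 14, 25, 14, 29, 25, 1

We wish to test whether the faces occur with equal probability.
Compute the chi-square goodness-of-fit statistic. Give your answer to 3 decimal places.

Under H₀ each category has probability 1/12, so each expected count is 204/12 = 17.
1: (19 − 17)²/17 = 4/17 = 0.2353
2: (22 − 17)²/17 = 25/17 = 1.4706
3: (5 − 17)²/17 = 144/17 = 8.4706
4: (10 − 17)²/17 = 49/17 = 2.8824
5: (12 − 17)²/17 = 25/17 = 1.4706
6: (28 − 17)²/17 = 121/17 = 7.1176
7: (14 − 17)²/17 = 9/17 = 0.5294
8: (25 − 17)²/17 = 64/17 = 3.7647
9: (14 − 17)²/17 = 9/17 = 0.5294
10: (29 − 17)²/17 = 144/17 = 8.4706
11: (25 − 17)²/17 = 64/17 = 3.7647
12: (1 − 17)²/17 = 256/17 = 15.0588
Sum = 53.765

53.765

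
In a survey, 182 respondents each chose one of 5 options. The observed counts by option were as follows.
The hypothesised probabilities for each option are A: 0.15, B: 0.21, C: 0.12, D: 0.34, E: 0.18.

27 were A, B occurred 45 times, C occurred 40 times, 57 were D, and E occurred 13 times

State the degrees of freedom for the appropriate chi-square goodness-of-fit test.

There are k = 5 categories and no parameters were estimated from the data, so df = 5 − 1 = 4.

4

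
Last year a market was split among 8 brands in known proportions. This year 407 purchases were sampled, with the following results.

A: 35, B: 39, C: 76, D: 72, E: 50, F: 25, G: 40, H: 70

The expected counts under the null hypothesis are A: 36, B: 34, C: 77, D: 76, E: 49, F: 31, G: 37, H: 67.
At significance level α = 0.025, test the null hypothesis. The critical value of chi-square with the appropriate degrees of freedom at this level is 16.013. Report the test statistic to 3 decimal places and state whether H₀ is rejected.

A: (35 − 36)²/36 = 1/36 = 0.0278
B: (39 − 34)²/34 = 25/34 = 0.7353
C: (76 − 77)²/77 = 1/77 = 0.0130
D: (72 − 76)²/76 = 16/76 = 0.2105
E: (50 − 49)²/49 = 1/49 = 0.0204
F: (25 − 31)²/31 = 36/31 = 1.1613
G: (40 − 37)²/37 = 9/37 = 0.2432
H: (70 − 67)²/67 = 9/67 = 0.1343
Sum = 2.546
df = 7. Since 2.546 < 16.013, we do not reject H₀.

2.546; do not reject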